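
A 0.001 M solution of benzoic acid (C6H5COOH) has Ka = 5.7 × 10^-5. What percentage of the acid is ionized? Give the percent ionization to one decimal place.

21.2%

C6H5COOH ⇌ C6H5COO- + H+; let x = [H+] at equilibrium.
Ka = x²/(C₀ − x); solving the quadratic gives x = 2.12 × 10^-4 M.
% ionization = x/C₀ × 100% = 2.12 × 10^-4/0.001 × 100% = 21.2%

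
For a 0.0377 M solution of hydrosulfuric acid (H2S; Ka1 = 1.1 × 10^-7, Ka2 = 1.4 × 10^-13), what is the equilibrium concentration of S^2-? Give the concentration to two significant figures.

1.4 × 10^-13 M

First ionization gives [H+] ≈ [HS-] = 6.44 × 10^-5 M.
Second step: Ka2 = [H+][S^2-]/[HS-] ≈ [S^2-] (since [H+] ≈ [HS-]).
So [S^2-] ≈ Ka2.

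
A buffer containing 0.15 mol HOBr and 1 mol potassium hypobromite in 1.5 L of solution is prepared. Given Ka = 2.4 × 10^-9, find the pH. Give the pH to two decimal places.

pH = 9.44

pKa = −log(2.4 × 10^-9) = 8.620
pH = pKa + log([A⁻]/[HA]) = 8.620 + log(1/0.15)
pH = 8.620 + (+0.824) = 9.44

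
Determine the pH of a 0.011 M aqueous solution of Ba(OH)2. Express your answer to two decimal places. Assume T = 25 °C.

Ba(OH)2 is a strong base (each formula unit releases 2 OH-); [OH-] = 0.022 M.
pOH = -log(0.022) = 1.66
pH = 14.00 - 1.66 = 12.34

pH = 12.34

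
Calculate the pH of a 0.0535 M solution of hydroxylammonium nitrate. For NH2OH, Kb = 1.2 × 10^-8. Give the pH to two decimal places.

NH3OH+ is the conjugate acid of the weak base NH2OH.
Ka = Kw/Kb = 1.0×10^-14 / 1.2 × 10^-8 = 8.33 × 10^-7
From the ICE table, Ka = x²/(0.0535 − x) = 8.33 × 10^-7.
Since Ka ≪ C₀, x ≈ √(Ka·C₀) = 2.11 × 10^-4 M.
pH = −log(2.11 × 10^-4) = 3.68

pH = 3.68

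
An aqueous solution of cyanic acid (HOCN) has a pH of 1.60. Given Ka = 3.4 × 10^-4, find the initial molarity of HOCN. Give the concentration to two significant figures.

[H+] = 10^(-1.60) = 2.51 × 10^-2 M = x
Ka = x²/(C₀ − x) ⇒ C₀ = x + x²/Ka
C₀ = 2.51 × 10^-2 + (2.51 × 10^-2)²/(3.4 × 10^-4) = 1.88 M

C₀ = 1.9 M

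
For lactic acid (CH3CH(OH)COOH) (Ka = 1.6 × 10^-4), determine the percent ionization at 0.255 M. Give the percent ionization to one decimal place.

2.5%

CH3CH(OH)COOH ⇌ CH3CH(OH)COO- + H+; let x = [H+] at equilibrium.
x ≈ √(Ka·C₀) = √(1.6 × 10^-4 × 0.255) = 6.39 × 10^-3 M
% ionization = x/C₀ × 100% = 6.39 × 10^-3/0.255 × 100% = 2.5%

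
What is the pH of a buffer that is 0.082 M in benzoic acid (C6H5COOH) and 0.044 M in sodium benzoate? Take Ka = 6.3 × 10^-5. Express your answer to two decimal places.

pH = 3.93

pKa = −log(6.3 × 10^-5) = 4.201
pH = pKa + log([A⁻]/[HA]) = 4.201 + log(0.044/0.082)
pH = 4.201 + (-0.270) = 3.93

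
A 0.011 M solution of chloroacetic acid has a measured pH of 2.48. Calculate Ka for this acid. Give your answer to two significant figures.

Ka = 1.4 × 10^-3

[H+] = 10^(-2.48) = 3.31 × 10^-3 M
At equilibrium [HA] = 0.011 − 3.31 × 10^-3 = 7.69 × 10^-3 M
Ka = [H+][A-]/[HA] = (3.31 × 10^-3)² / 7.69 × 10^-3 = 1.4 × 10^-3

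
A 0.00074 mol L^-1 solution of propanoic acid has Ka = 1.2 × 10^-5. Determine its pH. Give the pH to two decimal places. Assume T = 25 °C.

pH = 4.05

CH3CH2COOH ⇌ CH3CH2COO- + H+
Let x = [H+] at equilibrium. Ka = x²/(0.00074 − x).
x is not negligible relative to C₀; solve x² + 1.2e-05·x − 8.88e-09 = 0.
x = [−1.2e-05 + √(1.2e-05² + 3.55e-08)]/2 = 8.84 × 10^-5 M
pH = −log(8.84 × 10^-5) = 4.05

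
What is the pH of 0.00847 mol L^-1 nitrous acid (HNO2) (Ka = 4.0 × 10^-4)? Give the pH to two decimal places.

HNO2 ⇌ NO2- + H+
Ka = [H+]²/(0.00847 − [H+]) = 4.0 × 10^-4
The 5% rule fails; solving [H+]² + Ka·[H+] − Ka·C₀ = 0 exactly:
[H+] = (−Ka + √(Ka² + 4·Ka·C₀))/2 = 1.65 × 10^-3 M
pH = −log[H+] = −log(1.65 × 10^-3) = 2.78

pH = 2.78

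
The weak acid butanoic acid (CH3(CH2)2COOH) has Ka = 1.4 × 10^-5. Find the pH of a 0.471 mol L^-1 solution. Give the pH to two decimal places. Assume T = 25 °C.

pH = 2.59

CH3(CH2)2COOH ⇌ CH3(CH2)2COO- + H+
Let x = [H+] at equilibrium. Ka = x²/(0.471 − x).
Since Ka ≪ C₀, x ≈ √(Ka·C₀) = 2.57 × 10^-3 M.
(x/C₀ = 0.55% < 5%, so the approximation holds.)
pH = −log(2.57 × 10^-3) = 2.59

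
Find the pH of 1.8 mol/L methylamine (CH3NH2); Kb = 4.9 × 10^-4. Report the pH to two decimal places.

pH = 12.47

CH3NH2 + H2O ⇌ CH3NH3+ + OH-
Kb = [OH-]²/(1.8 − [OH-]) = 4.9 × 10^-4
Neglecting [OH-] in the denominator: [OH-] = √(4.9 × 10^-4 × 1.8) = 2.97 × 10^-2 M
Check: 1.6% ionized — well under 5%, approximation valid.
pOH = 1.53, so pH = 14.00 − pOH = 12.47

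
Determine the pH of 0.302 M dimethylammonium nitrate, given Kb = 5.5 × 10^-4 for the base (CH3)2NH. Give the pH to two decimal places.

(CH3)2NH2+ is the conjugate acid of the weak base (CH3)2NH.
Ka = Kw/Kb = 1.0×10^-14 / 5.5 × 10^-4 = 1.82 × 10^-11
From the ICE table, Ka = [H+]²/(0.302 − [H+]) = 1.82 × 10^-11.
Since Ka ≪ C₀, [H+] ≈ √(Ka·C₀) = 2.34 × 10^-6 M.
pH = −log(2.34 × 10^-6) = 5.63

pH = 5.63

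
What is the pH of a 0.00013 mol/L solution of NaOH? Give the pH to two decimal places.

NaOH is a strong base; [OH-] = 0.00013 M.
pOH = -log(0.00013) = 3.89
pH = 14.00 - 3.89 = 10.11

pH = 10.11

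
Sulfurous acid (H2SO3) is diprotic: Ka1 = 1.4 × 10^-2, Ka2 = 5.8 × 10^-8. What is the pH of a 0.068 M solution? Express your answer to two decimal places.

pH = 1.61

Since Ka1 ≫ Ka2, the first ionization dominates [H+].
Ka1 = x²/(0.068 − x) = 1.4 × 10^-2
Solving the quadratic: x = (−Ka1 + √(Ka1² + 4·Ka1·C₀))/2 = 2.46 × 10^-2 M
pH = −log(2.46 × 10^-2) = 1.61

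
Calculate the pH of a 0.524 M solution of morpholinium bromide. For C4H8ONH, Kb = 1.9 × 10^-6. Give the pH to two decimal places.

C4H8ONH2+ is the conjugate acid of the weak base C4H8ONH.
Ka = Kw/Kb = 1.0×10^-14 / 1.9 × 10^-6 = 5.26 × 10^-9
From the ICE table, Ka = [H+]²/(0.524 − [H+]) = 5.26 × 10^-9.
Neglecting [H+] in the denominator: [H+] = √(5.26 × 10^-9 × 0.524) = 5.25 × 10^-5 M
pH = −log(5.25 × 10^-5) = 4.28

pH = 4.28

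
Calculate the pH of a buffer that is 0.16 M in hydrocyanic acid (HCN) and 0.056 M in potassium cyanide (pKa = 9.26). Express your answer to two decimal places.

pH = 8.80

Using pH = pKa + log([base]/[acid]) with [base]/[acid] = 0.056/0.16:
pH = 9.26 + (-0.456) = 8.80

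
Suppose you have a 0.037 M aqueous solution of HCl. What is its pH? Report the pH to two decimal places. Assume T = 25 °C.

HCl is a strong acid and dissociates completely, so [H+] = 0.037 M.
pH = -log(0.037) = 1.43

pH = 1.43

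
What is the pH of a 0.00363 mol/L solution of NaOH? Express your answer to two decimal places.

pH = 11.56

NaOH is a strong base; [OH-] = 0.00363 M.
pOH = -log(0.00363) = 2.44
pH = 14.00 - 2.44 = 11.56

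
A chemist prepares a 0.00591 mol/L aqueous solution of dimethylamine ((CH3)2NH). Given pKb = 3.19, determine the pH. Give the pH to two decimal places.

(CH3)2NH + H2O ⇌ (CH3)2NH2+ + OH-
Kb = 10^(−3.19) = 6.46 × 10^-4
Kb = [OH-]²/(0.00591 − [OH-]) = 6.46 × 10^-4
The 5% rule fails; solving [OH-]² + Kb·[OH-] − Kb·C₀ = 0 exactly:
[OH-] = [−0.000646 + √(0.000646² + 1.53e-05)]/2 = 1.66 × 10^-3 M
pOH = 2.78, so pH = 14.00 − pOH = 11.22

pH = 11.22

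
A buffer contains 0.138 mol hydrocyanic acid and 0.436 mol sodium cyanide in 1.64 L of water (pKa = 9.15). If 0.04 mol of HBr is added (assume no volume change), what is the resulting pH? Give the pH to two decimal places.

pH = 9.50

After neutralization: n(HCN) = 0.178 mol, n(CN-) = 0.396 mol.
Henderson–Hasselbalch with mole ratio 0.396/0.178: pH = 9.15 + (+0.347)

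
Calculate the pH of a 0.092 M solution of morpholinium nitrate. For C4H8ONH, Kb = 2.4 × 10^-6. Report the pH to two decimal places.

C4H8ONH2+ is the conjugate acid of the weak base C4H8ONH.
Ka = Kw/Kb = 1.0×10^-14 / 2.4 × 10^-6 = 4.17 × 10^-9
Ka = x²/(0.092 − x) = 4.17 × 10^-9
Assume x ≪ 0.092: x ≈ √(4.17 × 10^-9 × 0.092) = 1.96 × 10^-5 M
(x/C₀ = 0.021% < 5%, so the approximation holds.)
pH = −log[H+] = −log(1.96 × 10^-5) = 4.71

pH = 4.71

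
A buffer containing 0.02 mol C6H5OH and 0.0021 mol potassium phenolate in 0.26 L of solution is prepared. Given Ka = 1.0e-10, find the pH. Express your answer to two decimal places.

pH = 9.02

pKa = −log(1.0 × 10^-10) = 10.000
Henderson–Hasselbalch: pH = pKa + log([C6H5O-]/[C6H5OH]) = 10.000 + log(0.0021/0.02)
pH = 10.000 + (-0.979) = 9.02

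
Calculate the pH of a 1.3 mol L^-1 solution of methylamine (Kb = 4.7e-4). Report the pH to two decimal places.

CH3NH2 + H2O ⇌ CH3NH3+ + OH-
Kb = [OH-]²/(1.3 − [OH-]) = 4.7 × 10^-4
Since Kb ≪ C₀, [OH-] ≈ √(Kb·C₀) = 2.47 × 10^-2 M.
pOH = 1.61, so pH = 14.00 − pOH = 12.39

pH = 12.39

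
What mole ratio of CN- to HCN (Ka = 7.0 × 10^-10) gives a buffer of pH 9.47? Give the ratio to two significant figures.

ratio = 2.1

pKa = -log(7.0 × 10^-10) = 9.155
pH = pKa + log(r) ⇒ log(r) = 9.47 − 9.155 = +0.315
r = [CN-]/[HCN] = 10^(+0.315) = 2.07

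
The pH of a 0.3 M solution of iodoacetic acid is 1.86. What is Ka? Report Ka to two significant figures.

[H+] = 10^(-1.86) = 1.38 × 10^-2 M
At equilibrium [HA] = 0.3 − 1.38 × 10^-2 = 2.86 × 10^-1 M
Ka = [H+][A-]/[HA] = (1.38 × 10^-2)² / 2.86 × 10^-1 = 6.7 × 10^-4

Ka = 6.7 × 10^-4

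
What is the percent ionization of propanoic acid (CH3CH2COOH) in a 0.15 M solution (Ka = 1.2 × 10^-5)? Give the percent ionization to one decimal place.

0.9%

CH3CH2COOH ⇌ CH3CH2COO- + H+; let x = [H+] at equilibrium.
x ≈ √(Ka·C₀) = √(1.2 × 10^-5 × 0.15) = 1.34 × 10^-3 M
% ionization = x/C₀ × 100% = 1.34 × 10^-3/0.15 × 100% = 0.9%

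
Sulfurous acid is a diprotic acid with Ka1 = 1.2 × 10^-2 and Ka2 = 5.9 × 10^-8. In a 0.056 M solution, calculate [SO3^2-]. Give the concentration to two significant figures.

First ionization gives [H+] ≈ [HSO3-] = 2.06 × 10^-2 M.
Second step: Ka2 = [H+][SO3^2-]/[HSO3-] ≈ [SO3^2-] (since [H+] ≈ [HSO3-]).
So [SO3^2-] ≈ Ka2.

5.9 × 10^-8 M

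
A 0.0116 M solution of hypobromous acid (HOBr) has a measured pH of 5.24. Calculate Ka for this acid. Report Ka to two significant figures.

[H+] = 10^(-5.24) = 5.75 × 10^-6 M
At equilibrium [HA] = 0.0116 − 5.75 × 10^-6 = 1.16 × 10^-2 M
Ka = [H+][A-]/[HA] = (5.75 × 10^-6)² / 1.16 × 10^-2 = 2.9 × 10^-9

Ka = 2.9 × 10^-9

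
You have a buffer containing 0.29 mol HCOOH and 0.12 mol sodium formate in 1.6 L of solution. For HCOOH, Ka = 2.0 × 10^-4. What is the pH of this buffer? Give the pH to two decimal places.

pH = 3.32

pKa = −log(2.0 × 10^-4) = 3.699
pH = pKa + log([A⁻]/[HA]) = 3.699 + log(0.12/0.29)
pH = 3.699 + (-0.383) = 3.32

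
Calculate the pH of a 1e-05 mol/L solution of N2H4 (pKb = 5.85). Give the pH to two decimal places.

pH = 8.49

N2H4 + H2O ⇌ N2H5+ + OH-
Kb = 10^(−5.85) = 1.41 × 10^-6
From the ICE table, Kb = x²/(1e-05 − x) = 1.41 × 10^-6.
The 5% rule fails; solving x² + Kb·x − Kb·C₀ = 0 exactly:
x = (−Kb + √(Kb² + 4·Kb·C₀))/2 = 3.12 × 10^-6 M
pOH = 5.51, so pH = 14.00 − pOH = 8.49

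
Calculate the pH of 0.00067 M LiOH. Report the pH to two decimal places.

LiOH is a strong base; [OH-] = 0.00067 M.
pOH = -log(0.00067) = 3.17
pH = 14.00 - 3.17 = 10.83

pH = 10.83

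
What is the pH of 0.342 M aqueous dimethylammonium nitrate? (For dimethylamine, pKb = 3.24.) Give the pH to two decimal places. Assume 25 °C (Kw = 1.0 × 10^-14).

(CH3)2NH2+ is the conjugate acid of the weak base (CH3)2NH.
Kb = 10^(−3.24) = 5.75 × 10^-4
Ka = Kw/Kb = 1.0×10^-14 / 5.75 × 10^-4 = 1.74 × 10^-11
From the ICE table, Ka = x²/(0.342 − x) = 1.74 × 10^-11.
Since Ka ≪ C₀, x ≈ √(Ka·C₀) = 2.44 × 10^-6 M.
pH = −log[H+] = −log(2.44 × 10^-6) = 5.61

pH = 5.61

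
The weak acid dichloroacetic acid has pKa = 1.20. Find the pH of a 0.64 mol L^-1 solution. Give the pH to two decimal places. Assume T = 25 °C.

pH = 0.76

Cl2CHCOOH ⇌ Cl2CHCOO- + H+
Ka = 10^(−1.20) = 6.31 × 10^-2
From the ICE table, Ka = x²/(0.64 − x) = 6.31 × 10^-2.
The 5% rule fails; solving x² + Ka·x − Ka·C₀ = 0 exactly:
x = (−Ka + √(Ka² + 4·Ka·C₀))/2 = 1.72 × 10^-1 M
pH = −log(1.72 × 10^-1) = 0.76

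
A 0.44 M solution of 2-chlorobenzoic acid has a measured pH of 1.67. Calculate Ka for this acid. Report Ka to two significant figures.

Ka = 1.1 × 10^-3

[H+] = 10^(-1.67) = 2.14 × 10^-2 M
At equilibrium [HA] = 0.44 − 2.14 × 10^-2 = 4.19 × 10^-1 M
Ka = [H+][A-]/[HA] = (2.14 × 10^-2)² / 4.19 × 10^-1 = 1.1 × 10^-3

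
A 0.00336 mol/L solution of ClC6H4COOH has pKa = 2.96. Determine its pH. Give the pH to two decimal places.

ClC6H4COOH ⇌ ClC6H4COO- + H+
Ka = 10^(−2.96) = 1.10 × 10^-3
Ka = [H+]²/(0.00336 − [H+]) = 1.10 × 10^-3
The 5% rule fails; solving [H+]² + Ka·[H+] − Ka·C₀ = 0 exactly:
[H+] = [−0.0011 + √(0.0011² + 1.48e-05)]/2 = 1.45 × 10^-3 M
pH = −log[H+] = −log(1.45 × 10^-3) = 2.84

pH = 2.84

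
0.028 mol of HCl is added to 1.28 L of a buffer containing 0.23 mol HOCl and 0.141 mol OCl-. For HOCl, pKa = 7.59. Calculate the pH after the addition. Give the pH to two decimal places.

Added H+ converts OCl- to HOCl: HOCl → 0.258 mol, OCl- → 0.113 mol.
pH = pKa + log(n_OCl-/n_HOCl) = 7.59 + log(0.113/0.258) = 7.59 + (-0.359)

pH = 7.23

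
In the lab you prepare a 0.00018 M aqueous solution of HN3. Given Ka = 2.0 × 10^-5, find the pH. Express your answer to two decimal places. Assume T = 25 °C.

HN3 ⇌ N3- + H+
Let x = [H+] at equilibrium. Ka = x²/(0.00018 − x).
The 5% rule fails; solving x² + Ka·x − Ka·C₀ = 0 exactly:
x = [−2e-05 + √(2e-05² + 1.44e-08)]/2 = 5.08 × 10^-5 M
pH = −log(5.08 × 10^-5) = 4.29

pH = 4.29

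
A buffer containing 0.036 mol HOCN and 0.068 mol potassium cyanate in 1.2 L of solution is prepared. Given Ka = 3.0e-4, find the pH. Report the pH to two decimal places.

pKa = −log(3.0 × 10^-4) = 3.523
Using pH = pKa + log([base]/[acid]) with [base]/[acid] = 0.068/0.036:
pH = 3.523 + (+0.276) = 3.80

pH = 3.80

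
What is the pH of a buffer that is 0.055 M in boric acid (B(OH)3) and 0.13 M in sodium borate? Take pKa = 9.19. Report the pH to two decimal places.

pH = 9.56

pH = pKa + log([A⁻]/[HA]) = 9.19 + log(0.13/0.055)
pH = 9.19 + (+0.374) = 9.56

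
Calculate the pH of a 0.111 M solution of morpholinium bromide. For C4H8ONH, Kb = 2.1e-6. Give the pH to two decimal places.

C4H8ONH2+ is the conjugate acid of the weak base C4H8ONH.
Ka = Kw/Kb = 1.0×10^-14 / 2.1 × 10^-6 = 4.76 × 10^-9
Ka = [H+]²/(0.111 − [H+]) = 4.76 × 10^-9
Neglecting [H+] in the denominator: [H+] = √(4.76 × 10^-9 × 0.111) = 2.30 × 10^-5 M
([H+]/C₀ = 0.021% < 5%, so the approximation holds.)
pH = −log(2.30 × 10^-5) = 4.64

pH = 4.64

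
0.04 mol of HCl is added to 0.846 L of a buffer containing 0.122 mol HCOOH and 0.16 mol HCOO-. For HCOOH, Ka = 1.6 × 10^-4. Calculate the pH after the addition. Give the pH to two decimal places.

After neutralization: n(HCOOH) = 0.162 mol, n(HCOO-) = 0.12 mol.
pKa = −log(1.6 × 10^-4) = 3.796
pH = pKa + log([A⁻]/[HA]) = 3.796 + log(0.12/0.162) = 3.796 -0.130

pH = 3.67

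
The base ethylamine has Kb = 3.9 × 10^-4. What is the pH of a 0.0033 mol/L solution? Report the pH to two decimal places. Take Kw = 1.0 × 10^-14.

C2H5NH2 + H2O ⇌ C2H5NH3+ + OH-
Kb = x²/(0.0033 − x) = 3.9 × 10^-4
Here C₀/Kb ≈ 8.46, so the small-x approximation fails. Use the quadratic:
x = (−Kb + √(Kb² + 4·Kb·C₀))/2 = 9.56 × 10^-4 M
pOH = −log(9.56 × 10^-4) = 3.02; pH = 14.00 − 3.02 = 10.98

pH = 10.98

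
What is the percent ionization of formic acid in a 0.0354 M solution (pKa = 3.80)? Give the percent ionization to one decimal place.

HCOOH ⇌ HCOO- + H+; let x = [H+] at equilibrium.
Ka = 10^(−3.80) = 1.58 × 10^-4
Solve x² + 0.000158x − 5.59e-06 = 0 → x = 2.29 × 10^-3 M
Fraction ionized = 2.29 × 10^-3 / 0.0354 = 0.0647 → 6.5%

6.5%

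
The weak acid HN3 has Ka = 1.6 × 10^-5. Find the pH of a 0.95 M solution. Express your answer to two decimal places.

HN3 ⇌ N3- + H+
From the ICE table, Ka = [H+]²/(0.95 − [H+]) = 1.6 × 10^-5.
Assume [H+] ≪ 0.95: [H+] ≈ √(1.6 × 10^-5 × 0.95) = 3.90 × 10^-3 M
Check: 0.41% ionized — well under 5%, approximation valid.
pH = −log[H+] = −log(3.90 × 10^-3) = 2.41

pH = 2.41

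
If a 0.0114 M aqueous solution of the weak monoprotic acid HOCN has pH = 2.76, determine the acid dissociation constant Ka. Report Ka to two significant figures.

Ka = 3.1 × 10^-4

[H+] = 10^(-2.76) = 1.74 × 10^-3 M
At equilibrium [HA] = 0.0114 − 1.74 × 10^-3 = 9.66 × 10^-3 M
Ka = [H+][A-]/[HA] = (1.74 × 10^-3)² / 9.66 × 10^-3 = 3.1 × 10^-4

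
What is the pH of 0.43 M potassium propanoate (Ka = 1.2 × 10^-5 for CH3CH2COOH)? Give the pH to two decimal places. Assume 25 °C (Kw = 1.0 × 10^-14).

CH3CH2COO- is the conjugate base of the weak acid CH3CH2COOH.
Kb = Kw/Ka = 1.0×10^-14 / 1.2 × 10^-5 = 8.33 × 10^-10
Kb = x²/(0.43 − x) = 8.33 × 10^-10
Neglecting x in the denominator: x = √(8.33 × 10^-10 × 0.43) = 1.89 × 10^-5 M
(x/C₀ = 0.0044% < 5%, so the approximation holds.)
pOH = 4.72, so pH = 14.00 − pOH = 9.28

pH = 9.28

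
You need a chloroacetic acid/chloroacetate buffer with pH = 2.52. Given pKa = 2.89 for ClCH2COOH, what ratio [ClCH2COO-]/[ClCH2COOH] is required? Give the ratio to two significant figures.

ratio = 0.43

pH = pKa + log(r) ⇒ log(r) = 2.52 − 2.89 = -0.37
r = [ClCH2COO-]/[ClCH2COOH] = 10^(-0.37) = 0.427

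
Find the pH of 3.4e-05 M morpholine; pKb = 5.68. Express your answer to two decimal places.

pH = 8.87

C4H8ONH + H2O ⇌ C4H8ONH2+ + OH-
Kb = 10^(−5.68) = 2.09 × 10^-6
From the ICE table, Kb = x²/(3.4e-05 − x) = 2.09 × 10^-6.
x is not negligible relative to C₀; solve x² + 2.09e-06·x − 7.11e-11 = 0.
x = (−Kb + √(Kb² + 4·Kb·C₀))/2 = 7.45 × 10^-6 M
pOH = −log(7.45 × 10^-6) = 5.13; pH = 14.00 − 5.13 = 8.87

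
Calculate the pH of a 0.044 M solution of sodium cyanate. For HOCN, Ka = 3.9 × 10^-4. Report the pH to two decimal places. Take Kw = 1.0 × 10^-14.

OCN- is the conjugate base of the weak acid HOCN.
Kb = Kw/Ka = 1.0×10^-14 / 3.9 × 10^-4 = 2.56 × 10^-11
Kb = [OH-]²/(0.044 − [OH-]) = 2.56 × 10^-11
Assume [OH-] ≪ 0.044: [OH-] ≈ √(2.56 × 10^-11 × 0.044) = 1.06 × 10^-6 M
Check: 0.0024% ionized — well under 5%, approximation valid.
pOH = 5.97, so pH = 14.00 − pOH = 8.03

pH = 8.03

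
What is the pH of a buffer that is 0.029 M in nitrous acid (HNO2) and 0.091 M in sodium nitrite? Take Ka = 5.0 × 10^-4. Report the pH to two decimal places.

pKa = −log(5.0 × 10^-4) = 3.301
Henderson–Hasselbalch: pH = pKa + log([NO2-]/[HNO2]) = 3.301 + log(0.091/0.029)
pH = 3.301 + (+0.497) = 3.80

pH = 3.80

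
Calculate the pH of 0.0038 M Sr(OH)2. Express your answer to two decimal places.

Sr(OH)2 is a strong base (each formula unit releases 2 OH-); [OH-] = 0.0076 M.
pOH = -log(0.0076) = 2.12
pH = 14.00 - 2.12 = 11.88

pH = 11.88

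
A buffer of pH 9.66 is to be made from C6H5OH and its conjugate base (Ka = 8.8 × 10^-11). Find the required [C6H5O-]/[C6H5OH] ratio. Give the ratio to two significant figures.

pKa = -log(8.8 × 10^-11) = 10.056
pH = pKa + log(r) ⇒ log(r) = 9.66 − 10.056 = -0.396
r = [C6H5O-]/[C6H5OH] = 10^(-0.396) = 0.402

ratio = 0.40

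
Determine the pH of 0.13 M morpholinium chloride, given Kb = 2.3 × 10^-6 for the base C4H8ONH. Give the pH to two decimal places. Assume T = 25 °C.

pH = 4.62

C4H8ONH2+ is the conjugate acid of the weak base C4H8ONH.
Ka = Kw/Kb = 1.0×10^-14 / 2.3 × 10^-6 = 4.35 × 10^-9
Ka = [H+]²/(0.13 − [H+]) = 4.35 × 10^-9
Assume [H+] ≪ 0.13: [H+] ≈ √(4.35 × 10^-9 × 0.13) = 2.38 × 10^-5 M
Check: 0.018% ionized — well under 5%, approximation valid.
pH = −log(2.38 × 10^-5) = 4.62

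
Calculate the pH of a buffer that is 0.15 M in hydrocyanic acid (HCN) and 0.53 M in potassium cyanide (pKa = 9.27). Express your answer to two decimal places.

pH = 9.82

Using pH = pKa + log([base]/[acid]) with [base]/[acid] = 0.53/0.15:
pH = 9.27 + (+0.548) = 9.82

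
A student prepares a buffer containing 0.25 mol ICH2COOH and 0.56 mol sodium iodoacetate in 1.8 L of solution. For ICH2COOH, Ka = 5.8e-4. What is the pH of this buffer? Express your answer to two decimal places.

pKa = −log(5.8 × 10^-4) = 3.237
pH = pKa + log([A⁻]/[HA]) = 3.237 + log(0.56/0.25)
pH = 3.237 + (+0.350) = 3.59

pH = 3.59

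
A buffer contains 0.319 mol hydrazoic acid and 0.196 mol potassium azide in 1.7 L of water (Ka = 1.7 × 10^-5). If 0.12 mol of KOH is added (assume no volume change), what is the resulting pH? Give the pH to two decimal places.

After neutralization: n(HN3) = 0.199 mol, n(N3-) = 0.316 mol.
pKa = −log(1.7 × 10^-5) = 4.770
pH = pKa + log([A⁻]/[HA]) = 4.770 + log(0.316/0.199) = 4.770 +0.201

pH = 4.97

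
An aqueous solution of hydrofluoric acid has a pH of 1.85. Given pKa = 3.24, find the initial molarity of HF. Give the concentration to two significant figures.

[H+] = 10^(-1.85) = 1.41 × 10^-2 M = x
Ka = 10^(−3.24) = 5.75 × 10^-4
Ka = x²/(C₀ − x) ⇒ C₀ = x + x²/Ka
C₀ = 1.41 × 10^-2 + (1.41 × 10^-2)²/(5.75 × 10^-4) = 3.60 × 10^-1 M

C₀ = 3.6 × 10^-1 M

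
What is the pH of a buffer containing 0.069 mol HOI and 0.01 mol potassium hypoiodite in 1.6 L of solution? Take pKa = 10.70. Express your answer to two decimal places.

pH = 9.86

Henderson–Hasselbalch: pH = pKa + log([OI-]/[HOI]) = 10.70 + log(0.01/0.069)
pH = 10.70 + (-0.839) = 9.86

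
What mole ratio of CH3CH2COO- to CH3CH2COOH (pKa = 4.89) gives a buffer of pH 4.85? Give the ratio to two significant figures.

pH = pKa + log(r) ⇒ log(r) = 4.85 − 4.89 = -0.04
r = [CH3CH2COO-]/[CH3CH2COOH] = 10^(-0.04) = 0.912

ratio = 0.91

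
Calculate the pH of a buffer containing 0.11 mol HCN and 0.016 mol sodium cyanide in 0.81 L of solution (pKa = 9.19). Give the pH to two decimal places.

pH = 8.35

pH = pKa + log([A⁻]/[HA]) = 9.19 + log(0.016/0.11)
pH = 9.19 + (-0.837) = 8.35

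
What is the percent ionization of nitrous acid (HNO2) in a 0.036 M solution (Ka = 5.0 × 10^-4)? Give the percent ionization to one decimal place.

HNO2 ⇌ NO2- + H+; let x = [H+] at equilibrium.
Ka = x²/(C₀ − x); solving the quadratic gives x = 4.00 × 10^-3 M.
% ionization = x/C₀ × 100% = 4.00 × 10^-3/0.036 × 100% = 11.1%

11.1%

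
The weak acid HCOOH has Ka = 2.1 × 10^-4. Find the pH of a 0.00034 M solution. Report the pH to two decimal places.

HCOOH ⇌ HCOO- + H+
Ka = [H+]²/(0.00034 − [H+]) = 2.1 × 10^-4
The 5% rule fails; solving [H+]² + Ka·[H+] − Ka·C₀ = 0 exactly:
[H+] = (−Ka + √(Ka² + 4·Ka·C₀))/2 = 1.82 × 10^-4 M
pH = −log(1.82 × 10^-4) = 3.74

pH = 3.74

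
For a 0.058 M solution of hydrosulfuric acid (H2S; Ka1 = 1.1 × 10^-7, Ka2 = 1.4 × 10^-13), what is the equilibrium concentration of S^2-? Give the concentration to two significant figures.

First ionization gives [H+] ≈ [HS-] = 7.99 × 10^-5 M.
Second step: Ka2 = [H+][S^2-]/[HS-] ≈ [S^2-] (since [H+] ≈ [HS-]).
So [S^2-] ≈ Ka2.

1.4 × 10^-13 M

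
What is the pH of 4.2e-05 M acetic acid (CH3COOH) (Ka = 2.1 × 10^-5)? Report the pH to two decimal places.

CH3COOH ⇌ CH3COO- + H+
Ka = x²/(4.2e-05 − x) = 2.1 × 10^-5
The 5% rule fails; solving x² + Ka·x − Ka·C₀ = 0 exactly:
x = [−2.1e-05 + √(2.1e-05² + 3.53e-09)]/2 = 2.10 × 10^-5 M
pH = −log[H+] = −log(2.10 × 10^-5) = 4.68

pH = 4.68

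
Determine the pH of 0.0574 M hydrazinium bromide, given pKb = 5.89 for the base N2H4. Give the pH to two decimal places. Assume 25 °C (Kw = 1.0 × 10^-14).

pH = 4.68

N2H5+ is the conjugate acid of the weak base N2H4.
Kb = 10^(−5.89) = 1.29 × 10^-6
Ka = Kw/Kb = 1.0×10^-14 / 1.29 × 10^-6 = 7.75 × 10^-9
From the ICE table, Ka = x²/(0.0574 − x) = 7.75 × 10^-9.
Neglecting x in the denominator: x = √(7.75 × 10^-9 × 0.0574) = 2.11 × 10^-5 M
Check: 0.037% ionized — well under 5%, approximation valid.
pH = −log[H+] = −log(2.11 × 10^-5) = 4.68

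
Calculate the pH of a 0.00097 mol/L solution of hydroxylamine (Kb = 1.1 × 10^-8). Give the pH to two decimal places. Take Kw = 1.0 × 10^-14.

pH = 8.51

NH2OH + H2O ⇌ NH3OH+ + OH-
Kb = x²/(0.00097 − x) = 1.1 × 10^-8
Assume x ≪ 0.00097: x ≈ √(1.1 × 10^-8 × 0.00097) = 3.27 × 10^-6 M
pOH = 5.49, so pH = 14.00 − pOH = 8.51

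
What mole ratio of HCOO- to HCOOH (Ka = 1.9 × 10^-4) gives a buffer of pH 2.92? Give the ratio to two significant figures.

ratio = 0.16

pKa = -log(1.9 × 10^-4) = 3.721
pH = pKa + log(r) ⇒ log(r) = 2.92 − 3.721 = -0.801
r = [HCOO-]/[HCOOH] = 10^(-0.801) = 0.158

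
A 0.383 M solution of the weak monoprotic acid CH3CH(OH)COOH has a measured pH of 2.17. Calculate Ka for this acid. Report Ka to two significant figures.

[H+] = 10^(-2.17) = 6.76 × 10^-3 M
At equilibrium [HA] = 0.383 − 6.76 × 10^-3 = 3.76 × 10^-1 M
Ka = [H+][A-]/[HA] = (6.76 × 10^-3)² / 3.76 × 10^-1 = 1.2 × 10^-4

Ka = 1.2 × 10^-4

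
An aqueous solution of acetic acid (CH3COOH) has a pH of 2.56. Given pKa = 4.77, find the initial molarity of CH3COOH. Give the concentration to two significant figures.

[H+] = 10^(-2.56) = 2.75 × 10^-3 M = x
Ka = 10^(−4.77) = 1.70 × 10^-5
Ka = x²/(C₀ − x) ⇒ C₀ = x + x²/Ka
C₀ = 2.75 × 10^-3 + (2.75 × 10^-3)²/(1.70 × 10^-5) = 4.48 × 10^-1 M

C₀ = 4.5 × 10^-1 M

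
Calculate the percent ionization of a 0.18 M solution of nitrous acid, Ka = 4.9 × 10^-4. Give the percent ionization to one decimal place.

HNO2 ⇌ NO2- + H+; let x = [H+] at equilibrium.
Solve x² + 0.00049x − 8.82e-05 = 0 → x = 9.15 × 10^-3 M
Fraction ionized = 9.15 × 10^-3 / 0.18 = 0.0508 → 5.1%

5.1%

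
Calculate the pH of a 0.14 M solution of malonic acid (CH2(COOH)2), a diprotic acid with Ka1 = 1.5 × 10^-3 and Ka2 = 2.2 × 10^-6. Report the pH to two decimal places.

pH = 1.86

Ka1 ≫ Ka2, so treat the first dissociation as the only significant source of H+.
Ka1 = x²/(0.14 − x) = 1.5 × 10^-3
Solving the quadratic: x = (−Ka1 + √(Ka1² + 4·Ka1·C₀))/2 = 1.38 × 10^-2 M
pH = −log(1.38 × 10^-2) = 1.86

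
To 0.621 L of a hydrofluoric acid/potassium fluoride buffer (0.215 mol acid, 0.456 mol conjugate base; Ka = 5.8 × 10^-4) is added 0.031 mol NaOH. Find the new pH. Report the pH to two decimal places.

OH- converts HF to F-: HF → 0.184 mol, F- → 0.487 mol.
pKa = −log(5.8 × 10^-4) = 3.237
pH = pKa + log(n_F-/n_HF) = 3.237 + log(0.487/0.184) = 3.237 + (+0.423)

pH = 3.66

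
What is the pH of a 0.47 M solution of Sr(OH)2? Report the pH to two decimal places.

pH = 13.97

Sr(OH)2 is a strong base (each formula unit releases 2 OH-); [OH-] = 0.94 M.
pOH = -log(0.94) = 0.03
pH = 14.00 - 0.03 = 13.97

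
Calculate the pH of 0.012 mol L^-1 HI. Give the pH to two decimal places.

pH = 1.92

HI is a strong acid and dissociates completely, so [H+] = 0.012 M.
pH = -log(0.012) = 1.92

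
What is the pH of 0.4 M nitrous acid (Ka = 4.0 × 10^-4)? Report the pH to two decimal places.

pH = 1.90

HNO2 ⇌ NO2- + H+
From the ICE table, Ka = x²/(0.4 − x) = 4.0 × 10^-4.
Since Ka ≪ C₀, x ≈ √(Ka·C₀) = 1.26 × 10^-2 M.
(x/C₀ = 3.2% < 5%, so the approximation holds.)
pH = −log(1.26 × 10^-2) = 1.90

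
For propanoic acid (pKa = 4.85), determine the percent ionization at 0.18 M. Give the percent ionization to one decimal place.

0.9%

CH3CH2COOH ⇌ CH3CH2COO- + H+; let x = [H+] at equilibrium.
Ka = 10^(−4.85) = 1.41 × 10^-5
x ≈ √(Ka·C₀) = √(1.41 × 10^-5 × 0.18) = 1.59 × 10^-3 M
Fraction ionized = 1.59 × 10^-3 / 0.18 = 0.0088 → 0.9%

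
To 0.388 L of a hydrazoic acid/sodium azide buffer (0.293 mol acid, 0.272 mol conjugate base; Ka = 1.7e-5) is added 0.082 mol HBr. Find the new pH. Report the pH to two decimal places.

Added H+ converts N3- to HN3: HN3 → 0.375 mol, N3- → 0.19 mol.
pKa = −log(1.7 × 10^-5) = 4.770
pH = pKa + log([A⁻]/[HA]) = 4.770 + log(0.19/0.375) = 4.770 -0.295

pH = 4.47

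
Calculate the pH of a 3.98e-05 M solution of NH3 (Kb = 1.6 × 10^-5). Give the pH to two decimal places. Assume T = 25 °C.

pH = 9.27

NH3 + H2O ⇌ NH4+ + OH-
Let x = [OH-] at equilibrium. Kb = x²/(3.98e-05 − x).
x is not negligible relative to C₀; solve x² + 1.6e-05·x − 6.37e-10 = 0.
x = [−1.6e-05 + √(1.6e-05² + 2.55e-09)]/2 = 1.85 × 10^-5 M
pOH = −log(1.85 × 10^-5) = 4.73; pH = 14.00 − 4.73 = 9.27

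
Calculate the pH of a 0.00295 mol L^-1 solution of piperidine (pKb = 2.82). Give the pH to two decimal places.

pH = 11.17

C5H10NH + H2O ⇌ C5H10NH2+ + OH-
Kb = 10^(−2.82) = 1.51 × 10^-3
Kb = [OH-]²/(0.00295 − [OH-]) = 1.51 × 10^-3
[OH-] is not negligible relative to C₀; solve [OH-]² + 0.00151·[OH-] − 4.45e-06 = 0.
[OH-] = [−0.00151 + √(0.00151² + 1.78e-05)]/2 = 1.49 × 10^-3 M
pOH = −log(1.49 × 10^-3) = 2.83; pH = 14.00 − 2.83 = 11.17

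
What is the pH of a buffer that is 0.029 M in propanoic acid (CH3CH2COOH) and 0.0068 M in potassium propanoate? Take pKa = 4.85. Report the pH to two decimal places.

pH = 4.22

pH = pKa + log([A⁻]/[HA]) = 4.85 + log(0.0068/0.029)
pH = 4.85 + (-0.630) = 4.22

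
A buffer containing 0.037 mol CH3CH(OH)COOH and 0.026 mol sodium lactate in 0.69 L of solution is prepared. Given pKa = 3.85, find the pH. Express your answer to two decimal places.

pH = pKa + log([A⁻]/[HA]) = 3.85 + log(0.026/0.037)
pH = 3.85 + (-0.153) = 3.70

pH = 3.70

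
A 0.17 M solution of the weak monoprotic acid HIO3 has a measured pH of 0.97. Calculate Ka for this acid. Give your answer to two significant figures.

Ka = 1.8 × 10^-1

[H+] = 10^(-0.97) = 1.07 × 10^-1 M
At equilibrium [HA] = 0.17 − 1.07 × 10^-1 = 6.30 × 10^-2 M
Ka = [H+][A-]/[HA] = (1.07 × 10^-1)² / 6.30 × 10^-2 = 1.8 × 10^-1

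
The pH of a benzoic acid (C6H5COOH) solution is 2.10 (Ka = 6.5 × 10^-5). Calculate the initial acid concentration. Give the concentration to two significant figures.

[H+] = 10^(-2.10) = 7.94 × 10^-3 M = x
Ka = x²/(C₀ − x) ⇒ C₀ = x + x²/Ka
C₀ = 7.94 × 10^-3 + (7.94 × 10^-3)²/(6.5 × 10^-5) = 9.78 × 10^-1 M

C₀ = 9.8 × 10^-1 M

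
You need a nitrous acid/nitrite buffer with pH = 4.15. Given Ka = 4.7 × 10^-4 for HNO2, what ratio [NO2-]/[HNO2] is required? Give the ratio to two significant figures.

pKa = -log(4.7 × 10^-4) = 3.328
pH = pKa + log(r) ⇒ log(r) = 4.15 − 3.328 = +0.822
r = [NO2-]/[HNO2] = 10^(+0.822) = 6.64

ratio = 6.6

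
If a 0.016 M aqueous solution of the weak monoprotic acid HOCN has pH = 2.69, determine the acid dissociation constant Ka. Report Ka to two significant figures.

[H+] = 10^(-2.69) = 2.04 × 10^-3 M
At equilibrium [HA] = 0.016 − 2.04 × 10^-3 = 1.40 × 10^-2 M
Ka = [H+][A-]/[HA] = (2.04 × 10^-3)² / 1.40 × 10^-2 = 3.0 × 10^-4

Ka = 3.0 × 10^-4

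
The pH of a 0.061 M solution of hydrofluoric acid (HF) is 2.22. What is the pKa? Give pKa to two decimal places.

pKa = 3.18

[H+] = 10^(-2.22) = 6.03 × 10^-3 M
At equilibrium [HA] = 0.061 − 6.03 × 10^-3 = 5.50 × 10^-2 M
Ka = [H+][A-]/[HA] = (6.03 × 10^-3)² / 5.50 × 10^-2 = 6.61 × 10^-4
pKa = -log(6.61 × 10^-4) = 3.18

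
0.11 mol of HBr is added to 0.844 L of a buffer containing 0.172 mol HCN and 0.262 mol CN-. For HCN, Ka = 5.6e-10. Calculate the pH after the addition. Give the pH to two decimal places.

pH = 8.98

After neutralization: n(HCN) = 0.282 mol, n(CN-) = 0.152 mol.
pKa = −log(5.6 × 10^-10) = 9.252
pH = pKa + log([A⁻]/[HA]) = 9.252 + log(0.152/0.282) = 9.252 -0.268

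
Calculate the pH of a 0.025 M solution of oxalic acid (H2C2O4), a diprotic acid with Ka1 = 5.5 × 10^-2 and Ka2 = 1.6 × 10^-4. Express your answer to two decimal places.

Ka1 ≫ Ka2, so treat the first dissociation as the only significant source of H+.
Ka1 = x²/(0.025 − x) = 5.5 × 10^-2
Solving the quadratic: x = (−Ka1 + √(Ka1² + 4·Ka1·C₀))/2 = 1.87 × 10^-2 M
pH = −log(1.87 × 10^-2) = 1.73

pH = 1.73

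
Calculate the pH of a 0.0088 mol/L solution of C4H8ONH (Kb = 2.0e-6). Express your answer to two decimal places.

pH = 10.12

C4H8ONH + H2O ⇌ C4H8ONH2+ + OH-
From the ICE table, Kb = [OH-]²/(0.0088 − [OH-]) = 2.0 × 10^-6.
Since Kb ≪ C₀, [OH-] ≈ √(Kb·C₀) = 1.33 × 10^-4 M.
([OH-]/C₀ = 1.5% < 5%, so the approximation holds.)
pOH = −log(1.33 × 10^-4) = 3.88; pH = 14.00 − 3.88 = 10.12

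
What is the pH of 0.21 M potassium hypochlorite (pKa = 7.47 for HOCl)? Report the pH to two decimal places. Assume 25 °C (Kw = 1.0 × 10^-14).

pH = 10.40

OCl- is the conjugate base of the weak acid HOCl.
Ka = 10^(−7.47) = 3.39 × 10^-8
Kb = Kw/Ka = 1.0×10^-14 / 3.39 × 10^-8 = 2.95 × 10^-7
From the ICE table, Kb = [OH-]²/(0.21 − [OH-]) = 2.95 × 10^-7.
Assume [OH-] ≪ 0.21: [OH-] ≈ √(2.95 × 10^-7 × 0.21) = 2.49 × 10^-4 M
([OH-]/C₀ = 0.12% < 5%, so the approximation holds.)
pOH = 3.60, so pH = 14.00 − pOH = 10.40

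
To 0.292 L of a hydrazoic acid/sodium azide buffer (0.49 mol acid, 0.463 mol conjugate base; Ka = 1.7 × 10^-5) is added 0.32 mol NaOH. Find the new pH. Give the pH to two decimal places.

pH = 5.43

OH- converts HN3 to N3-: HN3 → 0.17 mol, N3- → 0.783 mol.
pKa = −log(1.7 × 10^-5) = 4.770
pH = pKa + log(n_N3-/n_HN3) = 4.770 + log(0.783/0.17) = 4.770 + (+0.663)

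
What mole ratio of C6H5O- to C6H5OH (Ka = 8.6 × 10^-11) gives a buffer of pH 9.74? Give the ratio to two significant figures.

pKa = -log(8.6 × 10^-11) = 10.066
pH = pKa + log(r) ⇒ log(r) = 9.74 − 10.066 = -0.326
r = [C6H5O-]/[C6H5OH] = 10^(-0.326) = 0.472

ratio = 0.47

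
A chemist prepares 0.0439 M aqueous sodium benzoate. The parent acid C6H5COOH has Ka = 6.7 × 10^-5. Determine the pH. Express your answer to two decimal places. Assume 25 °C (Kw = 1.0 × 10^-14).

pH = 8.41

C6H5COO- is the conjugate base of the weak acid C6H5COOH.
Kb = Kw/Ka = 1.0×10^-14 / 6.7 × 10^-5 = 1.49 × 10^-10
Kb = [OH-]²/(0.0439 − [OH-]) = 1.49 × 10^-10
Assume [OH-] ≪ 0.0439: [OH-] ≈ √(1.49 × 10^-10 × 0.0439) = 2.56 × 10^-6 M
pOH = 5.59, so pH = 14.00 − pOH = 8.41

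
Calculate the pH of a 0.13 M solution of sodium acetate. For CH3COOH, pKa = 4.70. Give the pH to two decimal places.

CH3COO- is the conjugate base of the weak acid CH3COOH.
Ka = 10^(−4.70) = 2.00 × 10^-5
Kb = Kw/Ka = 1.0×10^-14 / 2.00 × 10^-5 = 5.00 × 10^-10
Kb = [OH-]²/(0.13 − [OH-]) = 5.00 × 10^-10
Assume [OH-] ≪ 0.13: [OH-] ≈ √(5.00 × 10^-10 × 0.13) = 8.06 × 10^-6 M
Check: 0.0062% ionized — well under 5%, approximation valid.
pOH = −log(8.06 × 10^-6) = 5.09; pH = 14.00 − 5.09 = 8.91

pH = 8.91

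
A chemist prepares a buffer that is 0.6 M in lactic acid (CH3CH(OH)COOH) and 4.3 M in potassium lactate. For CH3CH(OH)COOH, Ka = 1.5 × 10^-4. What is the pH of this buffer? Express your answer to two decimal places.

pH = 4.68

pKa = −log(1.5 × 10^-4) = 3.824
Using pH = pKa + log([base]/[acid]) with [base]/[acid] = 4.3/0.6:
pH = 3.824 + (+0.855) = 4.68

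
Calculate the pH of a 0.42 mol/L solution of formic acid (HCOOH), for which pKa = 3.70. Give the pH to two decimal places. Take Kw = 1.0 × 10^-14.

HCOOH ⇌ HCOO- + H+
Ka = 10^(−3.70) = 2.00 × 10^-4
From the ICE table, Ka = [H+]²/(0.42 − [H+]) = 2.00 × 10^-4.
Neglecting [H+] in the denominator: [H+] = √(2.00 × 10^-4 × 0.42) = 9.17 × 10^-3 M
pH = −log(9.17 × 10^-3) = 2.04

pH = 2.04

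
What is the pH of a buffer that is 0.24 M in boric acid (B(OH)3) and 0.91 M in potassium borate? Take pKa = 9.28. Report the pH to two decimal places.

Henderson–Hasselbalch: pH = pKa + log([B(OH)4-]/[B(OH)3]) = 9.28 + log(0.91/0.24)
pH = 9.28 + (+0.579) = 9.86

pH = 9.86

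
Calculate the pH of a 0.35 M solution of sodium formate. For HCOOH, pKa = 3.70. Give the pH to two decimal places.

pH = 8.62

HCOO- is the conjugate base of the weak acid HCOOH.
Ka = 10^(−3.70) = 2.00 × 10^-4
Kb = Kw/Ka = 1.0×10^-14 / 2.00 × 10^-4 = 5.00 × 10^-11
Let x = [OH-] at equilibrium. Kb = x²/(0.35 − x).
Assume x ≪ 0.35: x ≈ √(5.00 × 10^-11 × 0.35) = 4.18 × 10^-6 M
(x/C₀ = 0.0012% < 5%, so the approximation holds.)
pOH = −log(4.18 × 10^-6) = 5.38; pH = 14.00 − 5.38 = 8.62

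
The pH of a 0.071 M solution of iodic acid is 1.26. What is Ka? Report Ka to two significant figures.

[H+] = 10^(-1.26) = 5.50 × 10^-2 M
At equilibrium [HA] = 0.071 − 5.50 × 10^-2 = 1.60 × 10^-2 M
Ka = [H+][A-]/[HA] = (5.50 × 10^-2)² / 1.60 × 10^-2 = 1.9 × 10^-1

Ka = 1.9 × 10^-1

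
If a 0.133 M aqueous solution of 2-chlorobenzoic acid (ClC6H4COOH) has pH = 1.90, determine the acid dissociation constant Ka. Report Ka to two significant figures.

Ka = 1.3 × 10^-3

[H+] = 10^(-1.90) = 1.26 × 10^-2 M
At equilibrium [HA] = 0.133 − 1.26 × 10^-2 = 1.20 × 10^-1 M
Ka = [H+][A-]/[HA] = (1.26 × 10^-2)² / 1.20 × 10^-1 = 1.3 × 10^-3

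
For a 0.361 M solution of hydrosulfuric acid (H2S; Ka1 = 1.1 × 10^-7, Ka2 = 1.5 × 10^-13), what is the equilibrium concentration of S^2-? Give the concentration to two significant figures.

1.5 × 10^-13 M

First ionization gives [H+] ≈ [HS-] = 1.99 × 10^-4 M.
Second step: Ka2 = [H+][S^2-]/[HS-] ≈ [S^2-] (since [H+] ≈ [HS-]).
So [S^2-] ≈ Ka2.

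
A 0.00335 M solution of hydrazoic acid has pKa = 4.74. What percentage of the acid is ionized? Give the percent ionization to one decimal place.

HN3 ⇌ N3- + H+; let x = [H+] at equilibrium.
Ka = 10^(−4.74) = 1.82 × 10^-5
Solve x² + 1.82e-05x − 6.1e-08 = 0 → x = 2.38 × 10^-4 M
Fraction ionized = 2.38 × 10^-4 / 0.00335 = 0.0710 → 7.1%

7.1%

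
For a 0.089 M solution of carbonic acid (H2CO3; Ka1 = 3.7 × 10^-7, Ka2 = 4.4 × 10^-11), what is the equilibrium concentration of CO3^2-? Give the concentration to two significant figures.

4.4 × 10^-11 M

First ionization gives [H+] ≈ [HCO3-] = 1.81 × 10^-4 M.
Second step: Ka2 = [H+][CO3^2-]/[HCO3-] ≈ [CO3^2-] (since [H+] ≈ [HCO3-]).
So [CO3^2-] ≈ Ka2.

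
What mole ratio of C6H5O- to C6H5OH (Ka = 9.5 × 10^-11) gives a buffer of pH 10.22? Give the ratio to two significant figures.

ratio = 1.6

pKa = -log(9.5 × 10^-11) = 10.022
pH = pKa + log(r) ⇒ log(r) = 10.22 − 10.022 = +0.198
r = [C6H5O-]/[C6H5OH] = 10^(+0.198) = 1.58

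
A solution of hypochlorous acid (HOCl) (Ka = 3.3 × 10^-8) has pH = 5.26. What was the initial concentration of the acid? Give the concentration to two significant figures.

[H+] = 10^(-5.26) = 5.50 × 10^-6 M = x
Ka = x²/(C₀ − x) ⇒ C₀ = x + x²/Ka
C₀ = 5.50 × 10^-6 + (5.50 × 10^-6)²/(3.3 × 10^-8) = 9.22 × 10^-4 M

C₀ = 9.2 × 10^-4 M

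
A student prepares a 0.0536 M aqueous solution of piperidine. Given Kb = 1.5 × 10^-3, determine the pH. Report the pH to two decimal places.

pH = 11.92

C5H10NH + H2O ⇌ C5H10NH2+ + OH-
From the ICE table, Kb = x²/(0.0536 − x) = 1.5 × 10^-3.
x is not negligible relative to C₀; solve x² + 0.0015·x − 8.04e-05 = 0.
x = [−0.0015 + √(0.0015² + 0.000322)]/2 = 8.25 × 10^-3 M
pOH = 2.08, so pH = 14.00 − pOH = 11.92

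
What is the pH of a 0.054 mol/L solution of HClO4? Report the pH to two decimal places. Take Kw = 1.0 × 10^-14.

HClO4 is a strong acid and dissociates completely, so [H+] = 0.054 M.
pH = -log(0.054) = 1.27

pH = 1.27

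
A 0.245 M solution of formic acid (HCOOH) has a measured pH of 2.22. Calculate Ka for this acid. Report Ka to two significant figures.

Ka = 1.5 × 10^-4

[H+] = 10^(-2.22) = 6.03 × 10^-3 M
At equilibrium [HA] = 0.245 − 6.03 × 10^-3 = 2.39 × 10^-1 M
Ka = [H+][A-]/[HA] = (6.03 × 10^-3)² / 2.39 × 10^-1 = 1.5 × 10^-4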